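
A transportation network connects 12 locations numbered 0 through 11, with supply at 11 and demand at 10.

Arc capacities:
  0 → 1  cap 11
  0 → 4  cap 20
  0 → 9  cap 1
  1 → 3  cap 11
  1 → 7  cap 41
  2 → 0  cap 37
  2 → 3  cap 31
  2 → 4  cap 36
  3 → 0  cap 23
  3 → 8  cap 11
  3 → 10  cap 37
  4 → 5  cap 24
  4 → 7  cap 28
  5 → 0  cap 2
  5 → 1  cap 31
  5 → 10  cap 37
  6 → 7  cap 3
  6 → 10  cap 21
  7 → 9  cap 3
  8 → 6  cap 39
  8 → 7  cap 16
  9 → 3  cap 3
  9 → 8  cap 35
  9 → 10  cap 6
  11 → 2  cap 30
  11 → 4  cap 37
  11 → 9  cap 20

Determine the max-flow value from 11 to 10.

augment #1: 11→9→10 bottleneck 6, total now 6
augment #2: 11→2→3→10 bottleneck 30, total now 36
augment #3: 11→4→5→10 bottleneck 24, total now 60
augment #4: 11→9→3→10 bottleneck 3, total now 63
augment #5: 11→9→8→6→10 bottleneck 11, total now 74
augment #6: 11→4→7→9→8→6→10 bottleneck 3, total now 77

Maximum flow value: 77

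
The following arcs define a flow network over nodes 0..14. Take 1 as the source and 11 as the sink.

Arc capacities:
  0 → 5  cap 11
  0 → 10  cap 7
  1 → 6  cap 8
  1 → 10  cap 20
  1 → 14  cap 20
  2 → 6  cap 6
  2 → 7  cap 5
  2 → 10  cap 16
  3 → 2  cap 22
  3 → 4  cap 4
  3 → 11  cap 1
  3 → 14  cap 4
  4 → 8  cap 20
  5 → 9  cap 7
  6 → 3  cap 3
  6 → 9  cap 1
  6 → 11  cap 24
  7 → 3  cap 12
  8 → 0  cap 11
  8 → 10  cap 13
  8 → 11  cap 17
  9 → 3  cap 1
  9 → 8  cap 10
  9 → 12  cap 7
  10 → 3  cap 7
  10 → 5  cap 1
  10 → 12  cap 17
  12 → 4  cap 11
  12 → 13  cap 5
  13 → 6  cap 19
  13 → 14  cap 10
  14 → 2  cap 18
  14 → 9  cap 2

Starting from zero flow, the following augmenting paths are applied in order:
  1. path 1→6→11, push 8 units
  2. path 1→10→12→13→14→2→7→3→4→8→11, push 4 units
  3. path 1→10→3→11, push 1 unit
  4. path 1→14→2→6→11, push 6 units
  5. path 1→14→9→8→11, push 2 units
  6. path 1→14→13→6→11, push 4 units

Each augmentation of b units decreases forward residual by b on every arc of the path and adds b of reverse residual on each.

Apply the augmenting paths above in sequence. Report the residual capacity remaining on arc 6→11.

Residual capacity of (6,11): 6

after path 1 (1→6→11, push 8): res(6,11)=16
after path 2 (1→10→12→13→14→2→7→3→4→8→11, push 4): res(6,11)=16
after path 3 (1→10→3→11, push 1): res(6,11)=16
after path 4 (1→14→2→6→11, push 6): res(6,11)=10
after path 5 (1→14→9→8→11, push 2): res(6,11)=10
after path 6 (1→14→13→6→11, push 4): res(6,11)=6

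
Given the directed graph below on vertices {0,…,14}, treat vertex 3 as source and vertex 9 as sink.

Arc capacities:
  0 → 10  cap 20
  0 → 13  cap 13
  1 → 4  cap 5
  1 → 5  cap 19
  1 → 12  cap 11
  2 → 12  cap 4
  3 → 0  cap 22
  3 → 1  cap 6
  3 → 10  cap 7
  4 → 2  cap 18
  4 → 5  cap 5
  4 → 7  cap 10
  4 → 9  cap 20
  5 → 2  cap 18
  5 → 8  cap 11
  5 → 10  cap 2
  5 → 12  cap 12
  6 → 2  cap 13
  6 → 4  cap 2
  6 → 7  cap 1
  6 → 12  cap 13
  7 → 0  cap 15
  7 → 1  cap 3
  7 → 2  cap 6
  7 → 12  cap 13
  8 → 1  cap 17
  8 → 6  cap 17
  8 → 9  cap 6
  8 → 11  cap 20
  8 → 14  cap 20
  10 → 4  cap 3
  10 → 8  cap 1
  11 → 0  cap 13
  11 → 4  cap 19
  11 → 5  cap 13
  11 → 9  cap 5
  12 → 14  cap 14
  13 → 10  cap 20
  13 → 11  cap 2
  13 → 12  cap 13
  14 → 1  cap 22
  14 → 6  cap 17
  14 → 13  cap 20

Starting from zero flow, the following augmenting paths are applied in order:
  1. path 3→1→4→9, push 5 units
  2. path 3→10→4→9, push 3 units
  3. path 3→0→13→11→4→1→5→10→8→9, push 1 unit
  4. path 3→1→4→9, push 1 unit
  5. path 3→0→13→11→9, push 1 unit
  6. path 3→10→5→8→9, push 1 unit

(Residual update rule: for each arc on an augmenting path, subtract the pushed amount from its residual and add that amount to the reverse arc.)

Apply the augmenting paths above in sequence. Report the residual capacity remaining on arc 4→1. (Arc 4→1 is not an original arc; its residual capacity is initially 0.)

after path 1 (3→1→4→9, push 5): res(4,1)=5
after path 2 (3→10→4→9, push 3): res(4,1)=5
after path 3 (3→0→13→11→4→1→5→10→8→9, push 1): res(4,1)=4
after path 4 (3→1→4→9, push 1): res(4,1)=5
after path 5 (3→0→13→11→9, push 1): res(4,1)=5
after path 6 (3→10→5→8→9, push 1): res(4,1)=5

Residual capacity of (4,1): 5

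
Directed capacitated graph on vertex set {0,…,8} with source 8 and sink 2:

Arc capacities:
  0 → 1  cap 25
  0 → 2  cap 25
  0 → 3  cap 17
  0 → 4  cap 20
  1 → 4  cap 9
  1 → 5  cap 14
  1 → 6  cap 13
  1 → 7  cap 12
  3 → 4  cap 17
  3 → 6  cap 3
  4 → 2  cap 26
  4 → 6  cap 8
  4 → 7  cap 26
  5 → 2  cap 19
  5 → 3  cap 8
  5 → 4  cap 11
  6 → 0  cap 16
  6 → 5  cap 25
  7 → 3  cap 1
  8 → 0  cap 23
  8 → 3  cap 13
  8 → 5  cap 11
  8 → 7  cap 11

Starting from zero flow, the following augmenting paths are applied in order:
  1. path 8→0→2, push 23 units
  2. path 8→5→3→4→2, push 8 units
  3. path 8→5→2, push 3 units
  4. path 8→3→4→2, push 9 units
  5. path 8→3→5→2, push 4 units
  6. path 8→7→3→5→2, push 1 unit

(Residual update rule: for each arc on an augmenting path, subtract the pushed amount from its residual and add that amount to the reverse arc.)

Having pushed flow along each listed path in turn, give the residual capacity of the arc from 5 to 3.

after path 1 (8→0→2, push 23): res(5,3)=8
after path 2 (8→5→3→4→2, push 8): res(5,3)=0
after path 3 (8→5→2, push 3): res(5,3)=0
after path 4 (8→3→4→2, push 9): res(5,3)=0
after path 5 (8→3→5→2, push 4): res(5,3)=4
after path 6 (8→7→3→5→2, push 1): res(5,3)=5

Residual capacity of (5,3): 5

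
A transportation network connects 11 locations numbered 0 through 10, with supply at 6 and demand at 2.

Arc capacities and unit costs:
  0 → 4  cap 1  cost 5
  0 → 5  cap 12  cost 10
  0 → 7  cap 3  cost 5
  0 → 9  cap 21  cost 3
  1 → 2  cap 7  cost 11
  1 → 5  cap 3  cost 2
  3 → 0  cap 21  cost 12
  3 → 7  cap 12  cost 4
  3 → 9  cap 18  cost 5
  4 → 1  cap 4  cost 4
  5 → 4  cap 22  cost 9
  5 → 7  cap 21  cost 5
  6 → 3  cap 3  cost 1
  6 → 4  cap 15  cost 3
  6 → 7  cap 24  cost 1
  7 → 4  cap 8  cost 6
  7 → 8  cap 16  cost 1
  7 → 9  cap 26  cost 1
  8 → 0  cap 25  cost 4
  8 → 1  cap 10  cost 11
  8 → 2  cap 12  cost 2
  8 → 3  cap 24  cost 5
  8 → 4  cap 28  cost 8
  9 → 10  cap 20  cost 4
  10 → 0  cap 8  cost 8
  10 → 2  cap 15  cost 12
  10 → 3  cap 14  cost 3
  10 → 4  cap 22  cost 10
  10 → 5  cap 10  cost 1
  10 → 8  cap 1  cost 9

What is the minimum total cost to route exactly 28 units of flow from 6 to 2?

shortest-cost path #1: 6→7→8→2 push 12 @ unit cost 4 (adds 48)
shortest-cost path #2: 6→7→9→10→2 push 12 @ unit cost 18 (adds 216)
shortest-cost path #3: 6→4→1→2 push 4 @ unit cost 18 (adds 72)
total cost = 336

Minimum cost for 28 units: 336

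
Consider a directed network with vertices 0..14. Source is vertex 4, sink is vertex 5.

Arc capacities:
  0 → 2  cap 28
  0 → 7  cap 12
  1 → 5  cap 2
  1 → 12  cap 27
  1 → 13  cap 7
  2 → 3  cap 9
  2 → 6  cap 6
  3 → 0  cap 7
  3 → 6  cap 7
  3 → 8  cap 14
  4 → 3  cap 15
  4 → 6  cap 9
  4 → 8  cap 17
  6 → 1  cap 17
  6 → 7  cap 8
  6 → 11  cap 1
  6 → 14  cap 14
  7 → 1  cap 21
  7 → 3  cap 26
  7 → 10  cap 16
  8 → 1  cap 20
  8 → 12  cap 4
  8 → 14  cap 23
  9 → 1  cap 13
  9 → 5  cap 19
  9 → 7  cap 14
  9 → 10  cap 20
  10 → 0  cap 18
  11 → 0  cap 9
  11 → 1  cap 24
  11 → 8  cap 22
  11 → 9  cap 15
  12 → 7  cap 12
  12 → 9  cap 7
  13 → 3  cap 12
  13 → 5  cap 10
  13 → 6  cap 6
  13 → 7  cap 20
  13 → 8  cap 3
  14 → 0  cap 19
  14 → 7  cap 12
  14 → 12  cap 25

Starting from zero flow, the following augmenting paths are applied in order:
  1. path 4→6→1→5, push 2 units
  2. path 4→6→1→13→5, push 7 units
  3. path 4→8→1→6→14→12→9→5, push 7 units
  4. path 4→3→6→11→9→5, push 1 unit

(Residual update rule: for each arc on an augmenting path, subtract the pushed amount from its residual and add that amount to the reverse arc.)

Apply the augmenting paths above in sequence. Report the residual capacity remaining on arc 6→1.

Residual capacity of (6,1): 15

after path 1 (4→6→1→5, push 2): res(6,1)=15
after path 2 (4→6→1→13→5, push 7): res(6,1)=8
after path 3 (4→8→1→6→14→12→9→5, push 7): res(6,1)=15
after path 4 (4→3→6→11→9→5, push 1): res(6,1)=15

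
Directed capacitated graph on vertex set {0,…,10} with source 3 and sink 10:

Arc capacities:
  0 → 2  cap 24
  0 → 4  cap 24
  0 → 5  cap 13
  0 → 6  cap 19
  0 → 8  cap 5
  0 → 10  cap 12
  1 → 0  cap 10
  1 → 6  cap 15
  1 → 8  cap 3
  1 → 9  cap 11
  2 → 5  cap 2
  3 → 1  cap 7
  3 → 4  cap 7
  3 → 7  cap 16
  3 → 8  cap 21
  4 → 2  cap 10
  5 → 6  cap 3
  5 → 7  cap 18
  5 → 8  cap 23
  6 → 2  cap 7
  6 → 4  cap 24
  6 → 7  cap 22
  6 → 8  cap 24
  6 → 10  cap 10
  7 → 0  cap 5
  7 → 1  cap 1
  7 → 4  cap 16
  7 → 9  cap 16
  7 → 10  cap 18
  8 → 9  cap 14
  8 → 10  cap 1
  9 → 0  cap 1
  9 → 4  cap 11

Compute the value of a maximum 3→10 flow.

Maximum flow value: 27

augment #1: 3→7→10 bottleneck 16, total now 16
augment #2: 3→8→10 bottleneck 1, total now 17
augment #3: 3→1→0→10 bottleneck 7, total now 24
augment #4: 3→8→9→0→10 bottleneck 1, total now 25
augment #5: 3→4→2→5→6→10 bottleneck 2, total now 27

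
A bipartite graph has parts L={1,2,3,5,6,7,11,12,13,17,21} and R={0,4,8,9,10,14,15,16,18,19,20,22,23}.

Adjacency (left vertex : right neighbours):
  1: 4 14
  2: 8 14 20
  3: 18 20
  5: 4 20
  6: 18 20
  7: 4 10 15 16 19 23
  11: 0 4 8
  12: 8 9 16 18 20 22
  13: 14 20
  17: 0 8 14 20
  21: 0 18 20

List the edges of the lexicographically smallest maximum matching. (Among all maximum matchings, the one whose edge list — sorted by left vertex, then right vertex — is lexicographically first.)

Lex-smallest maximum matching: {(1,4), (2,8), (3,18), (5,20), (7,10), (11,0), (12,9), (13,14)}

|M| = 8 (so the lex-smallest maximum matching has 8 edges)
process left vertices in ascending order; for each, take the smallest-labelled available neighbour that still permits 8 edges overall, or leave it unmatched if none does
lex-smallest matching: {1-4, 2-8, 3-18, 5-20, 7-10, 11-0, 12-9, 13-14}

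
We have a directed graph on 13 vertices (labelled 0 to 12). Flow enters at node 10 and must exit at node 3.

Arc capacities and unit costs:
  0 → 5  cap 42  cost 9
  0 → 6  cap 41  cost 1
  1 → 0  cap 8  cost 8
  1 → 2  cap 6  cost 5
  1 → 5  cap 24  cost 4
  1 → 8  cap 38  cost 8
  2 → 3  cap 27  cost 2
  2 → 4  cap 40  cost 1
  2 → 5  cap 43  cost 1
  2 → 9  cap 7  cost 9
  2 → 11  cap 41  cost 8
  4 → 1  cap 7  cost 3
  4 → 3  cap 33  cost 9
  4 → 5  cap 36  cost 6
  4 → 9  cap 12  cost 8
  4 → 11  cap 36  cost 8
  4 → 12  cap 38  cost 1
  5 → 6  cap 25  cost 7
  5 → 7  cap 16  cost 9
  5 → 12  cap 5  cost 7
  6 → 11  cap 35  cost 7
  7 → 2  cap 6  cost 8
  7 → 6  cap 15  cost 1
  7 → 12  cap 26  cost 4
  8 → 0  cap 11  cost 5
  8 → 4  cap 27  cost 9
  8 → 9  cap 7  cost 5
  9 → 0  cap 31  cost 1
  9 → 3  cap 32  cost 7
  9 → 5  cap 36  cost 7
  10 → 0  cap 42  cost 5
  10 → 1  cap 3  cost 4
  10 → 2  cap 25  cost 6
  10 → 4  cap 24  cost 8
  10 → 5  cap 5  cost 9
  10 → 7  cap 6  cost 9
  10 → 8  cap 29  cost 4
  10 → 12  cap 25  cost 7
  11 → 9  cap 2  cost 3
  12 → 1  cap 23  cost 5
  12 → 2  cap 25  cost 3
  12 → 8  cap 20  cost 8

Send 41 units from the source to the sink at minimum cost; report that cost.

Minimum cost for 41 units: 453

shortest-cost path #1: 10→2→3 push 25 @ unit cost 8 (adds 200)
shortest-cost path #2: 10→1→2→3 push 2 @ unit cost 11 (adds 22)
shortest-cost path #3: 10→8→9→3 push 7 @ unit cost 16 (adds 112)
shortest-cost path #4: 10→4→3 push 7 @ unit cost 17 (adds 119)
total cost = 453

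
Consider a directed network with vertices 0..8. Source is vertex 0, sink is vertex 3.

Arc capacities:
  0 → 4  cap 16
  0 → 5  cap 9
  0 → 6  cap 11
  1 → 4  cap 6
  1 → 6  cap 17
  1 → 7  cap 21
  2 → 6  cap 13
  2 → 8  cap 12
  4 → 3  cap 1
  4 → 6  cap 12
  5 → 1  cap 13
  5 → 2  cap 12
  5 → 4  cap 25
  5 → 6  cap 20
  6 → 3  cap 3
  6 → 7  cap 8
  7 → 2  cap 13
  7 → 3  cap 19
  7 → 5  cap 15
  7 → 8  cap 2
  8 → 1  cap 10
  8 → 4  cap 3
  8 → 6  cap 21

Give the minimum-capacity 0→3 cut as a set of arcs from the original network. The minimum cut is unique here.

augment #1: 0→4→3 push 1
augment #2: 0→6→3 push 3
augment #3: 0→6→7→3 push 8
augment #4: 0→5→1→7→3 push 9
max flow = 21; residual-reachable set from 0 gives S-side
cut edges (S→T): {(0,5), (4,3), (6,3), (6,7)} total cap 21

Min-cut arcs: {(0,5), (4,3), (6,3), (6,7)} (total capacity 21)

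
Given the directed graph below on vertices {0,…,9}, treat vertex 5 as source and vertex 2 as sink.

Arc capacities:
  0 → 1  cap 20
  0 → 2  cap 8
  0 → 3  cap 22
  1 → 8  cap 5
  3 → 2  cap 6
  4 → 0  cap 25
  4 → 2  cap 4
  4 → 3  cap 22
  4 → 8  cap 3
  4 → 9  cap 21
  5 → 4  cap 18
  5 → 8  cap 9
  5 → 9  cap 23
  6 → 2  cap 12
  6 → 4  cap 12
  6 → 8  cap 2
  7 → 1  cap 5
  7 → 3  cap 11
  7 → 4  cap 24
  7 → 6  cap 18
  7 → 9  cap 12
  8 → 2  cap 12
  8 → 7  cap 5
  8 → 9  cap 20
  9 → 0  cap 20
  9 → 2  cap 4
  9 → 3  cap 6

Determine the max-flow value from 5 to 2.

Maximum flow value: 39

augment #1: 5→4→2 bottleneck 4, total now 4
augment #2: 5→8→2 bottleneck 9, total now 13
augment #3: 5→9→2 bottleneck 4, total now 17
augment #4: 5→4→0→2 bottleneck 8, total now 25
augment #5: 5→4→3→2 bottleneck 6, total now 31
augment #6: 5→9→0→1→8→2 bottleneck 3, total now 34
augment #7: 5→9→0→1→8→7→6→2 bottleneck 2, total now 36
augment #8: 5→9→0→4→8→7→6→2 bottleneck 3, total now 39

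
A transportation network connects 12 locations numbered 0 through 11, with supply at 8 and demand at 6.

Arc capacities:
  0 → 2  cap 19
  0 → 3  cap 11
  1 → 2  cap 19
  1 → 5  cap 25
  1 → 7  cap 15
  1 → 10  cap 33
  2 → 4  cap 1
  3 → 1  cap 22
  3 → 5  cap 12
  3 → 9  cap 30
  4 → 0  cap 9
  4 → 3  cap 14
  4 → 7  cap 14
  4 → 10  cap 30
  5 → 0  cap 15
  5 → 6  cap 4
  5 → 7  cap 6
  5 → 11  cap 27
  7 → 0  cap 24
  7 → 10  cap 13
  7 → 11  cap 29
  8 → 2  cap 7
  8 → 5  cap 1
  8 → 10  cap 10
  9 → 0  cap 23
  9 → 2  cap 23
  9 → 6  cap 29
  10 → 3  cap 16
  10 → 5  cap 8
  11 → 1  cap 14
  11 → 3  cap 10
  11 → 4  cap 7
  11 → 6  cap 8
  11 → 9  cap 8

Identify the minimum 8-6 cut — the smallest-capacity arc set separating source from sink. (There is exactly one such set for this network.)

Min-cut arcs: {(2,4), (8,5), (8,10)} (total capacity 12)

augment #1: 8→5→6 push 1
augment #2: 8→10→5→6 push 3
augment #3: 8→10→3→9→6 push 7
augment #4: 8→2→4→3→9→6 push 1
max flow = 12; residual-reachable set from 8 gives S-side
cut edges (S→T): {(2,4), (8,5), (8,10)} total cap 12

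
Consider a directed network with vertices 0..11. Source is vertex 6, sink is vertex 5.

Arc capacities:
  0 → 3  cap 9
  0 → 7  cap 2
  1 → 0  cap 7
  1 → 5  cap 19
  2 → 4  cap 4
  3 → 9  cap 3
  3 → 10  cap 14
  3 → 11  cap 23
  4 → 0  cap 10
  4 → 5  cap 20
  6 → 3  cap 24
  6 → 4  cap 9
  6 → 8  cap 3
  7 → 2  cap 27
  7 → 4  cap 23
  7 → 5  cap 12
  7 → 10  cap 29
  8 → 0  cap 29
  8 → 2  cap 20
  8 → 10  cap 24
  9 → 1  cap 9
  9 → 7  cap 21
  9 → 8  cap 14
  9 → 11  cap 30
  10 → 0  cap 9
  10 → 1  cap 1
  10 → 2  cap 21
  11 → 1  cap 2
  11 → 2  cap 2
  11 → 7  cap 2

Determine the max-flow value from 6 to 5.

Maximum flow value: 23

augment #1: 6→4→5 bottleneck 9, total now 9
augment #2: 6→3→9→1→5 bottleneck 3, total now 12
augment #3: 6→3→10→1→5 bottleneck 1, total now 13
augment #4: 6→3→11→1→5 bottleneck 2, total now 15
augment #5: 6→3→11→7→5 bottleneck 2, total now 17
augment #6: 6→8→0→7→5 bottleneck 2, total now 19
augment #7: 6→8→2→4→5 bottleneck 1, total now 20
augment #8: 6→3→10→2→4→5 bottleneck 3, total now 23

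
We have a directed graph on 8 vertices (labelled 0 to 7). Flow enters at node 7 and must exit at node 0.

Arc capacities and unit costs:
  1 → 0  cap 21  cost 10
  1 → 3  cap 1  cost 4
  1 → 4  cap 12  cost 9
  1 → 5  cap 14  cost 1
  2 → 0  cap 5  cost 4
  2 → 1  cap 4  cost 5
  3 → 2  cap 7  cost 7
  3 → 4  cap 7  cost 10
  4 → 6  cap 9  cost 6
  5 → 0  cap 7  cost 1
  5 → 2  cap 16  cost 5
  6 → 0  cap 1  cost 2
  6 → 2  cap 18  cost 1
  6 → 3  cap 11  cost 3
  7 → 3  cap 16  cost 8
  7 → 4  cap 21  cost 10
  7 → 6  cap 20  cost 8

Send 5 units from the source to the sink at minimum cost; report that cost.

Minimum cost for 5 units: 62

shortest-cost path #1: 7→6→0 push 1 @ unit cost 10 (adds 10)
shortest-cost path #2: 7→6→2→0 push 4 @ unit cost 13 (adds 52)
total cost = 62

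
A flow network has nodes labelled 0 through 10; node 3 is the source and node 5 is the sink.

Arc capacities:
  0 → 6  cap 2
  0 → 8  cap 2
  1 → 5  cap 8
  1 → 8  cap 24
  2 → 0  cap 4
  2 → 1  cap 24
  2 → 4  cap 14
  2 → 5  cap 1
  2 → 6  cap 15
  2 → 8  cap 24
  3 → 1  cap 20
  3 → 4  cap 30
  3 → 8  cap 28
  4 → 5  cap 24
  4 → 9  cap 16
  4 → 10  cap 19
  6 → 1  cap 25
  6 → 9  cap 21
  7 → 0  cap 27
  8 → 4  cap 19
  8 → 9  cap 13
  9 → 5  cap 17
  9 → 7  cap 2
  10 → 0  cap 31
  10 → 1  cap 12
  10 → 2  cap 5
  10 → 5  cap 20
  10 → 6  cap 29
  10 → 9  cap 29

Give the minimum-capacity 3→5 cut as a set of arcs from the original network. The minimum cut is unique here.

augment #1: 3→1→5 push 8
augment #2: 3→4→5 push 24
augment #3: 3→4→9→5 push 6
augment #4: 3→8→9→5 push 11
augment #5: 3→8→4→10→5 push 17
augment #6: 3→1→8→4→10→5 push 2
max flow = 68; residual-reachable set from 3 gives S-side
cut edges (S→T): {(1,5), (4,5), (4,10), (9,5)} total cap 68

Min-cut arcs: {(1,5), (4,5), (4,10), (9,5)} (total capacity 68)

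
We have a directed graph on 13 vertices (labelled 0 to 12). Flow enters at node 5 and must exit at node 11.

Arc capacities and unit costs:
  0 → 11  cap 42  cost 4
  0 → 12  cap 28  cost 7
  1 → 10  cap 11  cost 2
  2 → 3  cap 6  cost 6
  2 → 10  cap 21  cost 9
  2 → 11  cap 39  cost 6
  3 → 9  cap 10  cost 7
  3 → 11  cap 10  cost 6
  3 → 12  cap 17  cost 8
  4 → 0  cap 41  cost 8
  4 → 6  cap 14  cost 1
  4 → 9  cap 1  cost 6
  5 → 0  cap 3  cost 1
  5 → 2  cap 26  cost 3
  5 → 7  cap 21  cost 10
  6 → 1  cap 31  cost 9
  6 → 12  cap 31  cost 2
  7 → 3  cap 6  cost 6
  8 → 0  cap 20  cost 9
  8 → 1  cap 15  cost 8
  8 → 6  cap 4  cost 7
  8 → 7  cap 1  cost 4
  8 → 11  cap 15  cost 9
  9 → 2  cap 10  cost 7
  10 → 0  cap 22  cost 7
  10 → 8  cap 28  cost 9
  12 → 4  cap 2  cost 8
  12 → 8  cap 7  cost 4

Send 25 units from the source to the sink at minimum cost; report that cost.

shortest-cost path #1: 5→0→11 push 3 @ unit cost 5 (adds 15)
shortest-cost path #2: 5→2→11 push 22 @ unit cost 9 (adds 198)
total cost = 213

Minimum cost for 25 units: 213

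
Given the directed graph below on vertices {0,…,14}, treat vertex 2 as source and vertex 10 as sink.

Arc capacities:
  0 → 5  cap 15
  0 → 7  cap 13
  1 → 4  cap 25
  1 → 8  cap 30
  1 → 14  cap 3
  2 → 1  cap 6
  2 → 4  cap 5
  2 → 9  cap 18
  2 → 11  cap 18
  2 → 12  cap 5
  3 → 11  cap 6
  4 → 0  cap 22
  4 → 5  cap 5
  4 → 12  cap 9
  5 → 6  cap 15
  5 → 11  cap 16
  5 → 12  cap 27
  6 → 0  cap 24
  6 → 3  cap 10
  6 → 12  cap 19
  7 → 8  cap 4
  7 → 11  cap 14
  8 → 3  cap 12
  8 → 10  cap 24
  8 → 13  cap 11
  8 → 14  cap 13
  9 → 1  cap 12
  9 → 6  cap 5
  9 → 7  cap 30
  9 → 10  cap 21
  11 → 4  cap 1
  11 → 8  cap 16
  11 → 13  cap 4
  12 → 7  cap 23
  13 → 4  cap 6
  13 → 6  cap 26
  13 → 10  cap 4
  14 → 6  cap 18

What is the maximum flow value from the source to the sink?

Maximum flow value: 46

augment #1: 2→9→10 bottleneck 18, total now 18
augment #2: 2→1→8→10 bottleneck 6, total now 24
augment #3: 2→11→8→10 bottleneck 16, total now 40
augment #4: 2→11→13→10 bottleneck 2, total now 42
augment #5: 2→12→7→8→10 bottleneck 2, total now 44
augment #6: 2→4→5→11→13→10 bottleneck 2, total now 46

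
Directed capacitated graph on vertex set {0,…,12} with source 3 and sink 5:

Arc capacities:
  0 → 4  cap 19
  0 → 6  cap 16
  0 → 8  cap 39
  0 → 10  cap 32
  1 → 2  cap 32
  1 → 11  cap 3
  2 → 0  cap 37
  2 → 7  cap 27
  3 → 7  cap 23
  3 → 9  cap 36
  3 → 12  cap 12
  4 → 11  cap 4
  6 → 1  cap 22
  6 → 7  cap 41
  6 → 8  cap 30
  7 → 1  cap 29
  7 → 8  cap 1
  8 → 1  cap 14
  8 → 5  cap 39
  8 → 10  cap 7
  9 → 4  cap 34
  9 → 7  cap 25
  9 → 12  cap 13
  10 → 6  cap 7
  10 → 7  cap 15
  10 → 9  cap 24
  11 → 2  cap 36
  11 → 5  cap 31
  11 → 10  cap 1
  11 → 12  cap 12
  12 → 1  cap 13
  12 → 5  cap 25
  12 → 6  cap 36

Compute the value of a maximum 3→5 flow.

augment #1: 3→12→5 bottleneck 12, total now 12
augment #2: 3→7→8→5 bottleneck 1, total now 13
augment #3: 3→9→12→5 bottleneck 13, total now 26
augment #4: 3→7→1→11→5 bottleneck 3, total now 29
augment #5: 3→9→4→11→5 bottleneck 4, total now 33
augment #6: 3→7→1→2→0→8→5 bottleneck 19, total now 52
augment #7: 3→9→7→1→2→0→8→5 bottleneck 7, total now 59

Maximum flow value: 59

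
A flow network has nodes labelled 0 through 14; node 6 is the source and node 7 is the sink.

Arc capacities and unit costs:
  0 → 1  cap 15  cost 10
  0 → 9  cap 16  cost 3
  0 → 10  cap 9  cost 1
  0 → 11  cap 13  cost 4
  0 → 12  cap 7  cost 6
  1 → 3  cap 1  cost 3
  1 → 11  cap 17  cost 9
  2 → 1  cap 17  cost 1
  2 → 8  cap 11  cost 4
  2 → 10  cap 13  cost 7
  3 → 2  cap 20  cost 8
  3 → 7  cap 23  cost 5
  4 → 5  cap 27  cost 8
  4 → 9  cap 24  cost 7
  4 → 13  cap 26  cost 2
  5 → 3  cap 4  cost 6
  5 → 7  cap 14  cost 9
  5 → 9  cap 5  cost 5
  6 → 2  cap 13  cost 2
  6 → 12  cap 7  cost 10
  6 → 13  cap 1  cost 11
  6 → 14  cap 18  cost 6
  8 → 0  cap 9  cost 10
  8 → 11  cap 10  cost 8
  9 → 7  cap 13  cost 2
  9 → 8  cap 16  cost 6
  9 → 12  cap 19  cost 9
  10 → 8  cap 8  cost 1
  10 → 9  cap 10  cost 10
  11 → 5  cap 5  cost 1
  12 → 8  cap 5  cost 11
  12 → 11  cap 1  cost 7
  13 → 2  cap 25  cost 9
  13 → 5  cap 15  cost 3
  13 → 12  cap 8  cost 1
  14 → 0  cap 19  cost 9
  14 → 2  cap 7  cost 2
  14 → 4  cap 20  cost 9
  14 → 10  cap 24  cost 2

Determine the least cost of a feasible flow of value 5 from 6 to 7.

Minimum cost for 5 units: 91

shortest-cost path #1: 6→2→1→3→7 push 1 @ unit cost 11 (adds 11)
shortest-cost path #2: 6→14→0→9→7 push 4 @ unit cost 20 (adds 80)
total cost = 91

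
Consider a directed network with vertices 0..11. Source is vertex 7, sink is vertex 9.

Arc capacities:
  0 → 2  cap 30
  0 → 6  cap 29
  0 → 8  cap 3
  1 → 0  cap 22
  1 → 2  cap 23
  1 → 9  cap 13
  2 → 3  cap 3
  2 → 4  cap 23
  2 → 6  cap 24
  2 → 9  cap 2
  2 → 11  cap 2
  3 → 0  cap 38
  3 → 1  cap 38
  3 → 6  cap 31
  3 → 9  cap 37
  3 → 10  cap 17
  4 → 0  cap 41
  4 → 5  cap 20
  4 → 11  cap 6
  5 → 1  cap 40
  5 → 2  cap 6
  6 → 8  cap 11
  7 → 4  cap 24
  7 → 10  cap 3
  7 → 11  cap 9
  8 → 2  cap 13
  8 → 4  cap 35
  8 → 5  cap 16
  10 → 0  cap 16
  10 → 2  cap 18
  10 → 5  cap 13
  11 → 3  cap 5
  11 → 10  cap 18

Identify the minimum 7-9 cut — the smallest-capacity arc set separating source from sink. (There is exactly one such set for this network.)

Min-cut arcs: {(1,9), (2,3), (2,9), (11,3)} (total capacity 23)

augment #1: 7→10→2→9 push 2
augment #2: 7→11→3→9 push 5
augment #3: 7→4→5→1→9 push 13
augment #4: 7→10→2→3→9 push 1
augment #5: 7→4→0→2→3→9 push 2
max flow = 23; residual-reachable set from 7 gives S-side
cut edges (S→T): {(1,9), (2,3), (2,9), (11,3)} total cap 23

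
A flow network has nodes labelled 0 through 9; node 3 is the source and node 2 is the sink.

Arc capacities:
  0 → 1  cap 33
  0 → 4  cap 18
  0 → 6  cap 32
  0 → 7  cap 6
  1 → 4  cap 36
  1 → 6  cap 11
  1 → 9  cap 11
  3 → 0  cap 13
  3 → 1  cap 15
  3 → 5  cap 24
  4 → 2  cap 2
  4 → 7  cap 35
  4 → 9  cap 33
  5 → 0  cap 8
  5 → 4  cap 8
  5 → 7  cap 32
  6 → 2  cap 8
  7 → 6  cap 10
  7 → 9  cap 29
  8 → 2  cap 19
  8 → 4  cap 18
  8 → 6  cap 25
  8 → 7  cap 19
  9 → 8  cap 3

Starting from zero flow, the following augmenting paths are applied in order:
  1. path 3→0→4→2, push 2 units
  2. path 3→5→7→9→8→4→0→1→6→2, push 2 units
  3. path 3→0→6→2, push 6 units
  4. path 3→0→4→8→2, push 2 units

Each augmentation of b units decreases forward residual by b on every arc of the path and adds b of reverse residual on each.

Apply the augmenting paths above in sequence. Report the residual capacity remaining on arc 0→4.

after path 1 (3→0→4→2, push 2): res(0,4)=16
after path 2 (3→5→7→9→8→4→0→1→6→2, push 2): res(0,4)=18
after path 3 (3→0→6→2, push 6): res(0,4)=18
after path 4 (3→0→4→8→2, push 2): res(0,4)=16

Residual capacity of (0,4): 16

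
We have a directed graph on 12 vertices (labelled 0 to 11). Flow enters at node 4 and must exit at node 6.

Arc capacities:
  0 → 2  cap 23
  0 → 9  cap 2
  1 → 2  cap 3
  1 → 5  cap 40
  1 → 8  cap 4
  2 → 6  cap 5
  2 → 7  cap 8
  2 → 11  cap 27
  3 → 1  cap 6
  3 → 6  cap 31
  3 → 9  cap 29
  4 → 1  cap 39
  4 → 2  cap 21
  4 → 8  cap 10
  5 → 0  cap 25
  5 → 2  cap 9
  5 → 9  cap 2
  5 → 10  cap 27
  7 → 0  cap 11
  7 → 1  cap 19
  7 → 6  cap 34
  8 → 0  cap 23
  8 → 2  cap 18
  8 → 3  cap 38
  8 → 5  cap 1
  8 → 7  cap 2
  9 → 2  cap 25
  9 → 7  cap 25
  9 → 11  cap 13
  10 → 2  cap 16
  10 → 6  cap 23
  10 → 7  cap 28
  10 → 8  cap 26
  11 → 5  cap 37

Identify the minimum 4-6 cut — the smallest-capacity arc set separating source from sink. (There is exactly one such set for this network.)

augment #1: 4→2→6 push 5
augment #2: 4→2→7→6 push 8
augment #3: 4→8→3→6 push 10
augment #4: 4→1→5→10→6 push 23
augment #5: 4→1→8→3→6 push 4
augment #6: 4→1→5→9→7→6 push 2
augment #7: 4→1→5→10→7→6 push 4
augment #8: 4→1→5→0→9→7→6 push 2
max flow = 58; residual-reachable set from 4 gives S-side
cut edges (S→T): {(0,9), (1,8), (2,6), (2,7), (4,8), (5,9), (5,10)} total cap 58

Min-cut arcs: {(0,9), (1,8), (2,6), (2,7), (4,8), (5,9), (5,10)} (total capacity 58)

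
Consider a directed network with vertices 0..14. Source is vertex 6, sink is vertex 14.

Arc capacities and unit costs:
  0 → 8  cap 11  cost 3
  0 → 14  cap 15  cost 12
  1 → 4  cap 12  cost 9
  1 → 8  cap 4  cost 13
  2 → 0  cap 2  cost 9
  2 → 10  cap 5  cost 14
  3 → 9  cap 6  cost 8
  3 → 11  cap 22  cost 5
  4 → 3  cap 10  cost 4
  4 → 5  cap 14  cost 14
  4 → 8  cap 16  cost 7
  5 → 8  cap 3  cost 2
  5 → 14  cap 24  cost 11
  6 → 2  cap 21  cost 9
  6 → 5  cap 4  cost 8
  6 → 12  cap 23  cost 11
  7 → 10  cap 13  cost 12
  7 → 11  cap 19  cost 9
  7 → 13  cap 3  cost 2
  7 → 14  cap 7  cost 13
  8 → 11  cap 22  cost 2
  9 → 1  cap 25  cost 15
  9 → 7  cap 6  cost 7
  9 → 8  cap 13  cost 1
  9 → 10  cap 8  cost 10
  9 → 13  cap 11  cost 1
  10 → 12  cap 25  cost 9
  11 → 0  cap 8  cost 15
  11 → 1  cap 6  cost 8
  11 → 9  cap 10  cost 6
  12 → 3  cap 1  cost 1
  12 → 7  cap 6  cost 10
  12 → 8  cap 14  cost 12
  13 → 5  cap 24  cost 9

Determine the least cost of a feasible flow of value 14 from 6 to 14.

shortest-cost path #1: 6→5→14 push 4 @ unit cost 19 (adds 76)
shortest-cost path #2: 6→2→0→14 push 2 @ unit cost 30 (adds 60)
shortest-cost path #3: 6→12→7→14 push 6 @ unit cost 34 (adds 204)
shortest-cost path #4: 6→12→3→9→7→14 push 1 @ unit cost 40 (adds 40)
shortest-cost path #5: 6→12→8→11→0→14 push 1 @ unit cost 52 (adds 52)
total cost = 432

Minimum cost for 14 units: 432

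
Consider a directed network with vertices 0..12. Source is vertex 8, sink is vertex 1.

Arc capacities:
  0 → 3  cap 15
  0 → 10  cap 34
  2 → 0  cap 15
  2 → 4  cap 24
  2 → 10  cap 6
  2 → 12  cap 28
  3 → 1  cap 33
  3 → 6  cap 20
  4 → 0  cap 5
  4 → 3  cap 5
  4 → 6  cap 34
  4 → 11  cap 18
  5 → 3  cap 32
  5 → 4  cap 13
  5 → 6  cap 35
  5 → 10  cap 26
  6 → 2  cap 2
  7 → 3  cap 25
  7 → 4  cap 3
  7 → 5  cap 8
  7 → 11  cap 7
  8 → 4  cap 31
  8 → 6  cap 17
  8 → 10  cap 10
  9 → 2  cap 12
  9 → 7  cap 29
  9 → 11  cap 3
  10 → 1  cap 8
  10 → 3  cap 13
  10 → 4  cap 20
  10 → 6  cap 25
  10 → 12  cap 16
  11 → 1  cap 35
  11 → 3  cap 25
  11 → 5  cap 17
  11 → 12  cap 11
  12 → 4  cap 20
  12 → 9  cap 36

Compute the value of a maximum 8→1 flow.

augment #1: 8→10→1 bottleneck 8, total now 8
augment #2: 8→4→3→1 bottleneck 5, total now 13
augment #3: 8→4→11→1 bottleneck 18, total now 31
augment #4: 8→10→3→1 bottleneck 2, total now 33
augment #5: 8→4→0→3→1 bottleneck 5, total now 38
augment #6: 8→6→2→0→3→1 bottleneck 2, total now 40

Maximum flow value: 40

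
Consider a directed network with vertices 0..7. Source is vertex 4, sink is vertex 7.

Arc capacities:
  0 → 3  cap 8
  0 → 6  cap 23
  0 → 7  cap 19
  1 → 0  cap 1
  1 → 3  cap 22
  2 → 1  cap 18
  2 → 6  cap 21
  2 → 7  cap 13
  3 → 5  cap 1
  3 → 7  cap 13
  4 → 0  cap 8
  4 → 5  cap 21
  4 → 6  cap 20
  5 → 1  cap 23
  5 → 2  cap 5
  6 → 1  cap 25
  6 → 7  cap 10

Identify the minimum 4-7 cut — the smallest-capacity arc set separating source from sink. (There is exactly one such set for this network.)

augment #1: 4→0→7 push 8
augment #2: 4→6→7 push 10
augment #3: 4→5→2→7 push 5
augment #4: 4→5→1→0→7 push 1
augment #5: 4→5→1→3→7 push 13
max flow = 37; residual-reachable set from 4 gives S-side
cut edges (S→T): {(1,0), (3,7), (4,0), (5,2), (6,7)} total cap 37

Min-cut arcs: {(1,0), (3,7), (4,0), (5,2), (6,7)} (total capacity 37)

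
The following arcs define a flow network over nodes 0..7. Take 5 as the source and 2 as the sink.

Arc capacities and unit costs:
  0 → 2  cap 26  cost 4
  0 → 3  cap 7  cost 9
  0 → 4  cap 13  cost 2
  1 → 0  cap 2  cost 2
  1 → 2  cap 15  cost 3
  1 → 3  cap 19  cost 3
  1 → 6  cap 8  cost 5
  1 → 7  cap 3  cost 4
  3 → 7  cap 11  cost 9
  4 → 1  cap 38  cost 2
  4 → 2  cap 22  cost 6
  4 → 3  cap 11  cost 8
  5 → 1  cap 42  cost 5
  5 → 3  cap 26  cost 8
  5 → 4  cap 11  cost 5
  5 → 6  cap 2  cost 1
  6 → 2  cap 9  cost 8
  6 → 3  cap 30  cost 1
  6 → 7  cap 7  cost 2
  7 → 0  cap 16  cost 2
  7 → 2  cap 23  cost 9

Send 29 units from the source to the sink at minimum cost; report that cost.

Minimum cost for 29 units: 270

shortest-cost path #1: 5→1→2 push 15 @ unit cost 8 (adds 120)
shortest-cost path #2: 5→6→2 push 2 @ unit cost 9 (adds 18)
shortest-cost path #3: 5→4→2 push 11 @ unit cost 11 (adds 121)
shortest-cost path #4: 5→1→0→2 push 1 @ unit cost 11 (adds 11)
total cost = 270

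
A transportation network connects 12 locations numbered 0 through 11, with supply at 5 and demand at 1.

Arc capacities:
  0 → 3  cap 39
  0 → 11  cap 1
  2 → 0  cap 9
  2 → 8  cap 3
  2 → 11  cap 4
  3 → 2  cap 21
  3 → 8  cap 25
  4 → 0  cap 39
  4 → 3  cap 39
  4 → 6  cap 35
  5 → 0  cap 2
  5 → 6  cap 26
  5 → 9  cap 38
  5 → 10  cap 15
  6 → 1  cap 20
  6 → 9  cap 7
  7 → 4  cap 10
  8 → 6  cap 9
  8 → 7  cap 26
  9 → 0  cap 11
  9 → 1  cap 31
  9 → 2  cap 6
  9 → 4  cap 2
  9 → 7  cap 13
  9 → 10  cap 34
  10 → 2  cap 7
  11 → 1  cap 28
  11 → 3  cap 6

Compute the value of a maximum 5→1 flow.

augment #1: 5→6→1 bottleneck 20, total now 20
augment #2: 5→9→1 bottleneck 31, total now 51
augment #3: 5→0→11→1 bottleneck 1, total now 52
augment #4: 5→9→2→11→1 bottleneck 4, total now 56

Maximum flow value: 56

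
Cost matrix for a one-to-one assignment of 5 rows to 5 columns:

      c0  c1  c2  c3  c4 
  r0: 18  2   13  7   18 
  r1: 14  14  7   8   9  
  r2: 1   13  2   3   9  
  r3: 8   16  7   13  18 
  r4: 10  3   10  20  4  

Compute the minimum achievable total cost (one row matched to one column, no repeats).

Minimum assignment cost: 22

optimal assignment: row0→col1 (cost 2), row1→col3 (cost 8), row2→col0 (cost 1), row3→col2 (cost 7), row4→col4 (cost 4)
total = 2 + 8 + 1 + 7 + 4 = 22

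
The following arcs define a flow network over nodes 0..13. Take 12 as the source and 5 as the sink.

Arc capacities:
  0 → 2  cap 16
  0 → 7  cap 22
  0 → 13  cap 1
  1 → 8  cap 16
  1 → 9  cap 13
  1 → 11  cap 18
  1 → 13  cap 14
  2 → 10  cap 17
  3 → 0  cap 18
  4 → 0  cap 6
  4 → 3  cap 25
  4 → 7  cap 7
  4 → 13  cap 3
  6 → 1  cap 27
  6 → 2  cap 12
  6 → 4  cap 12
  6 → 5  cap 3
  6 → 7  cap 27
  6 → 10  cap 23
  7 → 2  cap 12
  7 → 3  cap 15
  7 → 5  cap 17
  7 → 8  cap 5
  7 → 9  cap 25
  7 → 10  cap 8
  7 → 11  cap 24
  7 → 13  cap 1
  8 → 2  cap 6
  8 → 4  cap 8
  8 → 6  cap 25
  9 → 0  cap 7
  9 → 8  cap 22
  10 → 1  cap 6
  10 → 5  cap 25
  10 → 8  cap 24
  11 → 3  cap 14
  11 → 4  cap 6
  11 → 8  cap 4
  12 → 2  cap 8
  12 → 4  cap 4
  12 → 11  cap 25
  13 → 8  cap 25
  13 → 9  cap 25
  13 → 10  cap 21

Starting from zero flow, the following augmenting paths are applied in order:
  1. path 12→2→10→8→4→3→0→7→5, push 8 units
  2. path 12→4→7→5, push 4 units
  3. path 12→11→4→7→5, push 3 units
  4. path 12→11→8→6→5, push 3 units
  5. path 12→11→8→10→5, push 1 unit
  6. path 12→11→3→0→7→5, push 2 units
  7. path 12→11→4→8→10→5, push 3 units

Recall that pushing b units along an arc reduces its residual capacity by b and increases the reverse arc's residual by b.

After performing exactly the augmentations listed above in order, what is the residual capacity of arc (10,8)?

Residual capacity of (10,8): 20

after path 1 (12→2→10→8→4→3→0→7→5, push 8): res(10,8)=16
after path 2 (12→4→7→5, push 4): res(10,8)=16
after path 3 (12→11→4→7→5, push 3): res(10,8)=16
after path 4 (12→11→8→6→5, push 3): res(10,8)=16
after path 5 (12→11→8→10→5, push 1): res(10,8)=17
after path 6 (12→11→3→0→7→5, push 2): res(10,8)=17
after path 7 (12→11→4→8→10→5, push 3): res(10,8)=20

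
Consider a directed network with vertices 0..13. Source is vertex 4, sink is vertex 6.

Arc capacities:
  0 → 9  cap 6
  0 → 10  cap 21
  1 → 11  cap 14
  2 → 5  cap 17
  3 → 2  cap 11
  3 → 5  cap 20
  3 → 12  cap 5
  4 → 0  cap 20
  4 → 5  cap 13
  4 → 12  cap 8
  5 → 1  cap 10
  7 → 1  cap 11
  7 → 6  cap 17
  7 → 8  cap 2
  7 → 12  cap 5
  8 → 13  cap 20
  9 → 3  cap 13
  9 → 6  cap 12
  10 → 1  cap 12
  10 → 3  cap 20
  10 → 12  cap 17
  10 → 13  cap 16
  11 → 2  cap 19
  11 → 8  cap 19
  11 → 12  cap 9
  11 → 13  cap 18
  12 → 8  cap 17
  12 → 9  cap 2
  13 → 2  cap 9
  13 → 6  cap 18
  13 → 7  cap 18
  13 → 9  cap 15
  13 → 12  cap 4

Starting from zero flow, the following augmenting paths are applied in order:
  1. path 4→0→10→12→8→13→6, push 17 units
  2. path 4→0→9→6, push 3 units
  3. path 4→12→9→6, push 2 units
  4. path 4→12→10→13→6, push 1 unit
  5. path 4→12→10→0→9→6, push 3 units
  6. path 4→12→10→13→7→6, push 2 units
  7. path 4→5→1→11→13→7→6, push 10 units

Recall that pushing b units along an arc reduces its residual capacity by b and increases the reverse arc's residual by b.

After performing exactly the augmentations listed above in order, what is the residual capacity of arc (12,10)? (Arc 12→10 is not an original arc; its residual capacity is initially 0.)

Residual capacity of (12,10): 11

after path 1 (4→0→10→12→8→13→6, push 17): res(12,10)=17
after path 2 (4→0→9→6, push 3): res(12,10)=17
after path 3 (4→12→9→6, push 2): res(12,10)=17
after path 4 (4→12→10→13→6, push 1): res(12,10)=16
after path 5 (4→12→10→0→9→6, push 3): res(12,10)=13
after path 6 (4→12→10→13→7→6, push 2): res(12,10)=11
after path 7 (4→5→1→11→13→7→6, push 10): res(12,10)=11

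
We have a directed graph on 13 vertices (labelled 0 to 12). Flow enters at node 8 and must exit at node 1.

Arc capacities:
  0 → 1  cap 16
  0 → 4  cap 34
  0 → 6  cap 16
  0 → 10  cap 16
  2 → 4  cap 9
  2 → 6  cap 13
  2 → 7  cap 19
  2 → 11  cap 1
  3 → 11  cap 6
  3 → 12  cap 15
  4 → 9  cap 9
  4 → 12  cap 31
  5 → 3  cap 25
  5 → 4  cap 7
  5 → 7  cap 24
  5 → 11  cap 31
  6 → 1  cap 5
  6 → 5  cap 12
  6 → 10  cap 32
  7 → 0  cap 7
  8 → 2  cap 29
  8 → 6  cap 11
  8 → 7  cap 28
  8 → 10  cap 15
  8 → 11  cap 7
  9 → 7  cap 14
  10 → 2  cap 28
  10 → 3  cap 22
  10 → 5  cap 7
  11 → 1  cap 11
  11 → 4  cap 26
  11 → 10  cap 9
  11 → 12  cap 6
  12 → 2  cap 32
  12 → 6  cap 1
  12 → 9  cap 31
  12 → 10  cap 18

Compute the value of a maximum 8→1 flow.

augment #1: 8→6→1 bottleneck 5, total now 5
augment #2: 8→11→1 bottleneck 7, total now 12
augment #3: 8→2→11→1 bottleneck 1, total now 13
augment #4: 8→7→0→1 bottleneck 7, total now 20
augment #5: 8→6→5→11→1 bottleneck 3, total now 23

Maximum flow value: 23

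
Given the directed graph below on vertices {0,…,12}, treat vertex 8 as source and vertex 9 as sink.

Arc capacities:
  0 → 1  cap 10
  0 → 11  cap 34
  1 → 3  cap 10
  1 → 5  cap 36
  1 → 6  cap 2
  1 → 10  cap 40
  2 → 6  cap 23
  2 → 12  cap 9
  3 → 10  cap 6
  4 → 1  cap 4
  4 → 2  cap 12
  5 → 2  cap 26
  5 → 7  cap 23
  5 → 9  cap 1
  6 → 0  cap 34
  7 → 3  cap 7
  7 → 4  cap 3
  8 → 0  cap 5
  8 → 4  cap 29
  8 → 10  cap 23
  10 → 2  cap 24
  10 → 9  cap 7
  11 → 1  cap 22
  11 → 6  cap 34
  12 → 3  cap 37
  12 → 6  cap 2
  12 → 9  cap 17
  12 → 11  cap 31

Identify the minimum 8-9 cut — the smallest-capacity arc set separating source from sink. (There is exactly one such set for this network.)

Min-cut arcs: {(2,12), (5,9), (10,9)} (total capacity 17)

augment #1: 8→10→9 push 7
augment #2: 8→0→1→5→9 push 1
augment #3: 8→4→2→12→9 push 9
max flow = 17; residual-reachable set from 8 gives S-side
cut edges (S→T): {(2,12), (5,9), (10,9)} total cap 17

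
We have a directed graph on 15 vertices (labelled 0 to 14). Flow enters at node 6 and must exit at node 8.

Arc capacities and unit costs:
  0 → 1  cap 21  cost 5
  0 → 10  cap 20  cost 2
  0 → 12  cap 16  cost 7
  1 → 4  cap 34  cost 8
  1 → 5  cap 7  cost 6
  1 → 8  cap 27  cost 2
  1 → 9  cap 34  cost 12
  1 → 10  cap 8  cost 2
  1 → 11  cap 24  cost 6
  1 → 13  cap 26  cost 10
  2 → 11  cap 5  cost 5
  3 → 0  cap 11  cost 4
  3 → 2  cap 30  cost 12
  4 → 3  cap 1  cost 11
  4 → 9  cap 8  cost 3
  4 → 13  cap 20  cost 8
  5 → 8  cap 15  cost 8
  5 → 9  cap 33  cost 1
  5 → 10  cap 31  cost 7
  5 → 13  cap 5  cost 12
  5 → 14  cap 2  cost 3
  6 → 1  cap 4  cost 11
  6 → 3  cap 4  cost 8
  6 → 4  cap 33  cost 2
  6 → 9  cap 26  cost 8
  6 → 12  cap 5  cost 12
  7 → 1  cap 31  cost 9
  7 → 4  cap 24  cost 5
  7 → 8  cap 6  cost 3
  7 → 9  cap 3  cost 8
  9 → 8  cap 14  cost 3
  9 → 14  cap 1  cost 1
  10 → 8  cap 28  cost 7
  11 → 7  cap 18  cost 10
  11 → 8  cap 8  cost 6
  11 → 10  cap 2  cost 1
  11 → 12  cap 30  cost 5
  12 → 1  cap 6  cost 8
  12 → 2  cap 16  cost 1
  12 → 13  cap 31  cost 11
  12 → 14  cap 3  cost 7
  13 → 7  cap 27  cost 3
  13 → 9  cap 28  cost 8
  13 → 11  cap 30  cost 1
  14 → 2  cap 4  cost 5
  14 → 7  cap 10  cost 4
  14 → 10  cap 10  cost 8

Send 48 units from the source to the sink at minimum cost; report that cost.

shortest-cost path #1: 6→4→9→8 push 8 @ unit cost 8 (adds 64)
shortest-cost path #2: 6→9→8 push 6 @ unit cost 11 (adds 66)
shortest-cost path #3: 6→1→8 push 4 @ unit cost 13 (adds 52)
shortest-cost path #4: 6→9→14→7→8 push 1 @ unit cost 16 (adds 16)
shortest-cost path #5: 6→4→13→7→8 push 5 @ unit cost 16 (adds 80)
shortest-cost path #6: 6→4→13→11→8 push 8 @ unit cost 17 (adds 136)
shortest-cost path #7: 6→3→0→1→8 push 4 @ unit cost 19 (adds 76)
shortest-cost path #8: 6→4→13→11→10→8 push 2 @ unit cost 19 (adds 38)
shortest-cost path #9: 6→12→1→8 push 5 @ unit cost 22 (adds 110)
shortest-cost path #10: 6→4→13→7→1→8 push 5 @ unit cost 24 (adds 120)
total cost = 758

Minimum cost for 48 units: 758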